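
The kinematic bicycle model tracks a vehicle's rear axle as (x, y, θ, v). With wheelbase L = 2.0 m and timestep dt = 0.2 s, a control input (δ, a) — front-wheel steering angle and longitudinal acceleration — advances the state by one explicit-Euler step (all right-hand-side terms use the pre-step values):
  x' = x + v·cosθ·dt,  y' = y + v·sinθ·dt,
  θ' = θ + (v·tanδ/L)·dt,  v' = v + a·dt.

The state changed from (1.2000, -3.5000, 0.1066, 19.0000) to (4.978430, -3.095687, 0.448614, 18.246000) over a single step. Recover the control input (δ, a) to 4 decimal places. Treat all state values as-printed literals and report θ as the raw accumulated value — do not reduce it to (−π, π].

δ = 0.1781, a = -3.7700

a = (v'−v)/dt = (-0.754000)/0.2 = -3.7700
Δθ = θ'−θ = 0.342014;  (v·dt/L) = 19.0000·0.2/2.0 = 1.900000
tan δ = Δθ·L/(v·dt) = 0.180007  →  δ = 0.1781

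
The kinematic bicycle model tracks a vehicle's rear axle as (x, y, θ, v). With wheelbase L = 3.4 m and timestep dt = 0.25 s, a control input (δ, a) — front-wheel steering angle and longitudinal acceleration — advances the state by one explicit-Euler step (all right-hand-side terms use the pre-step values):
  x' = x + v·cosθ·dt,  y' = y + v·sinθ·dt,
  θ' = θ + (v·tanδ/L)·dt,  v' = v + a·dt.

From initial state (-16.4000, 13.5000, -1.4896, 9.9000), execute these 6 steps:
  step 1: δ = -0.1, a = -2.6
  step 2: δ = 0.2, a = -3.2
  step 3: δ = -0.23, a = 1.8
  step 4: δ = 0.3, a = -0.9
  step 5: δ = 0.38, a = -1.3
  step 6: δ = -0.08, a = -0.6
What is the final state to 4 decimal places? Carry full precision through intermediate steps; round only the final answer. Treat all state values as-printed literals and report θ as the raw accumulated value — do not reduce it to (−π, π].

after step 1 (δ=-0.1, a=-2.6): (-16.199260, 11.033154, -1.562638, 9.250000)
after step 2 (δ=0.2, a=-3.2): (-16.180393, 8.720731, -1.424765, 8.450000)
after step 3 (δ=-0.23, a=1.8): (-15.872998, 6.630716, -1.570244, 8.900000)
after step 4 (δ=0.3, a=-0.9): (-15.871768, 4.405716, -1.367811, 8.675000)
after step 5 (δ=0.38, a=-1.3): (-15.434560, 2.281493, -1.113038, 8.350000)
after step 6 (δ=-0.08, a=-0.6): (-14.512014, 0.408910, -1.162261, 8.200000)

(-14.5120, 0.4089, -1.1623, 8.2000)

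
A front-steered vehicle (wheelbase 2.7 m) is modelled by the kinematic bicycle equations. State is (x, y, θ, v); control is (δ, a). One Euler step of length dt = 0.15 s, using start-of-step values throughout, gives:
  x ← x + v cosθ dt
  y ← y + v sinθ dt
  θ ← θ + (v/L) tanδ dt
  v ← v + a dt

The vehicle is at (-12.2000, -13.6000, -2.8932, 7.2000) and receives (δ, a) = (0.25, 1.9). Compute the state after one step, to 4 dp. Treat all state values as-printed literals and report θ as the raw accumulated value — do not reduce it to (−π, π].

x' = -12.2000 + 7.2000·cos(-2.8932)·0.15 = -13.2469
y' = -13.6000 + 7.2000·sin(-2.8932)·0.15 = -13.8655
θ' = -2.8932 + (7.2000/2.7)·tan(0.25)·0.15 = -2.7911
v' = 7.2000 + 1.9000·0.15 = 7.4850

(-13.2469, -13.8655, -2.7911, 7.4850)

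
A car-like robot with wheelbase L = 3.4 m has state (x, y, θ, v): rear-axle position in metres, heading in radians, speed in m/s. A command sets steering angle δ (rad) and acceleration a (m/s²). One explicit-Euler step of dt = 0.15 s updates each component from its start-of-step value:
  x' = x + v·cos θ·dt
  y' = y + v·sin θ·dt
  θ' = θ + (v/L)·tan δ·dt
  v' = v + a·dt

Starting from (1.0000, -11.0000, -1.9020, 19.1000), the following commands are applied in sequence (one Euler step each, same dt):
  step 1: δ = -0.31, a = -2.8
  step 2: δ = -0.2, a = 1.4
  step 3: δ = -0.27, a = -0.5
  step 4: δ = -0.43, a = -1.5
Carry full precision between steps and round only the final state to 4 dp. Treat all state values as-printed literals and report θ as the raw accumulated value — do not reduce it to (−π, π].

after step 1 (δ=-0.31, a=-2.8): (0.068355, -13.709292, -2.171923, 18.680000)
after step 2 (δ=-0.2, a=1.4): (-1.516378, -16.020098, -2.338980, 18.890000)
after step 3 (δ=-0.27, a=-0.5): (-3.485179, -18.057878, -2.569625, 18.815000)
after step 4 (δ=-0.43, a=-1.5): (-5.858233, -19.585526, -2.950314, 18.590000)

(-5.8582, -19.5855, -2.9503, 18.5900)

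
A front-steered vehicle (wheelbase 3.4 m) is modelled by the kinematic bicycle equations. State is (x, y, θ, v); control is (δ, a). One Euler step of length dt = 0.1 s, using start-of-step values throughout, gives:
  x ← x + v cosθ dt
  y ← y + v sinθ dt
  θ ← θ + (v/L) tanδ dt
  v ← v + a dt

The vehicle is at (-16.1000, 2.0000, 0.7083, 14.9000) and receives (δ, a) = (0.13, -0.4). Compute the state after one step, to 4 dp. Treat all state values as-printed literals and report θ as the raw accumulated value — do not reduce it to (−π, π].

(-14.9684, 2.9693, 0.7656, 14.8600)

x' = -16.1000 + 14.9000·cos(0.7083)·0.1 = -14.9684
y' = 2.0000 + 14.9000·sin(0.7083)·0.1 = 2.9693
θ' = 0.7083 + (14.9000/3.4)·tan(0.13)·0.1 = 0.7656
v' = 14.9000 − 0.4000·0.1 = 14.8600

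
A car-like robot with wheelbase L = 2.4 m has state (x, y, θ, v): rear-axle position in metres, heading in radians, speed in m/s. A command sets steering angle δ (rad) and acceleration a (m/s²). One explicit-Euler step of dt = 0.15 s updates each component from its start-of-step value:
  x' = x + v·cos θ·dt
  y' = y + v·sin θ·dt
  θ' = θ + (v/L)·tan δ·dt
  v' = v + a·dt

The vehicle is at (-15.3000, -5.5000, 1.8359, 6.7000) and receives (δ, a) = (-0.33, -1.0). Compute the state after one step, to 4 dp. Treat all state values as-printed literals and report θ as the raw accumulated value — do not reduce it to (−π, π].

x' = -15.3000 + 6.7000·cos(1.8359)·0.15 = -15.5633
y' = -5.5000 + 6.7000·sin(1.8359)·0.15 = -4.5301
θ' = 1.8359 + (6.7000/2.4)·tan(-0.33)·0.15 = 1.6925
v' = 6.7000 − 1.0000·0.15 = 6.5500

(-15.5633, -4.5301, 1.6925, 6.5500)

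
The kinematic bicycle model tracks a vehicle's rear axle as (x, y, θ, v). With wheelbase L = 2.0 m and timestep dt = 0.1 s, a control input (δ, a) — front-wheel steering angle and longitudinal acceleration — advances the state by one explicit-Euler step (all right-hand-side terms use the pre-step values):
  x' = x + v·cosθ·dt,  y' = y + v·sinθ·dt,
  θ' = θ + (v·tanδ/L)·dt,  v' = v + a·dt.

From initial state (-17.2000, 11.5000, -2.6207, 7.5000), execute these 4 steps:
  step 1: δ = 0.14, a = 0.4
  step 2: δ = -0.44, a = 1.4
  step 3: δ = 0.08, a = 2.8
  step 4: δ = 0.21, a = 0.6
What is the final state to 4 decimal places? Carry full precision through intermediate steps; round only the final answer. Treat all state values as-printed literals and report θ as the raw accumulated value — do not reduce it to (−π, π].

after step 1 (δ=0.14, a=0.4): (-17.850531, 11.126759, -2.567854, 7.540000)
after step 2 (δ=-0.44, a=1.4): (-18.483799, 10.717506, -2.745339, 7.680000)
after step 3 (δ=0.08, a=2.8): (-19.192289, 10.421085, -2.714553, 7.960000)
after step 4 (δ=0.21, a=0.6): (-19.916805, 10.091399, -2.629722, 8.020000)

(-19.9168, 10.0914, -2.6297, 8.0200)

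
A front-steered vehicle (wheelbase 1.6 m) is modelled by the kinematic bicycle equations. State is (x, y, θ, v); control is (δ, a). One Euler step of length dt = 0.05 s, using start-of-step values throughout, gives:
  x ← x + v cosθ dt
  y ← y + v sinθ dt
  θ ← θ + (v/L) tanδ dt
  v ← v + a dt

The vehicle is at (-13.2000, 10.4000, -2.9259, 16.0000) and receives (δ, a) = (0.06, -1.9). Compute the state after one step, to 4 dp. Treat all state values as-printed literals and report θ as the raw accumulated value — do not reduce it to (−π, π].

x' = -13.2000 + 16.0000·cos(-2.9259)·0.05 = -13.9815
y' = 10.4000 + 16.0000·sin(-2.9259)·0.05 = 10.2288
θ' = -2.9259 + (16.0000/1.6)·tan(0.06)·0.05 = -2.8959
v' = 16.0000 − 1.9000·0.05 = 15.9050

(-13.9815, 10.2288, -2.8959, 15.9050)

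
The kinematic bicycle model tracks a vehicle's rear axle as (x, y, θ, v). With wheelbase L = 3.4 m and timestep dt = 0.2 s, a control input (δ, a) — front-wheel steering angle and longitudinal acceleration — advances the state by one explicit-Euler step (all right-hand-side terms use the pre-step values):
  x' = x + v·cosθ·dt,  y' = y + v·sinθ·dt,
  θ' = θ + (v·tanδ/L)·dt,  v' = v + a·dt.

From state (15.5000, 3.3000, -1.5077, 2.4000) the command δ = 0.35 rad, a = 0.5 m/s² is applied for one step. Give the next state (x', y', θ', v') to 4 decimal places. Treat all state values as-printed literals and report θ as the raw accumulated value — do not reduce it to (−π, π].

(15.5303, 2.8210, -1.4562, 2.5000)

x' = 15.5000 + 2.4000·cos(-1.5077)·0.2 = 15.5303
y' = 3.3000 + 2.4000·sin(-1.5077)·0.2 = 2.8210
θ' = -1.5077 + (2.4000/3.4)·tan(0.35)·0.2 = -1.4562
v' = 2.4000 + 0.5000·0.2 = 2.5000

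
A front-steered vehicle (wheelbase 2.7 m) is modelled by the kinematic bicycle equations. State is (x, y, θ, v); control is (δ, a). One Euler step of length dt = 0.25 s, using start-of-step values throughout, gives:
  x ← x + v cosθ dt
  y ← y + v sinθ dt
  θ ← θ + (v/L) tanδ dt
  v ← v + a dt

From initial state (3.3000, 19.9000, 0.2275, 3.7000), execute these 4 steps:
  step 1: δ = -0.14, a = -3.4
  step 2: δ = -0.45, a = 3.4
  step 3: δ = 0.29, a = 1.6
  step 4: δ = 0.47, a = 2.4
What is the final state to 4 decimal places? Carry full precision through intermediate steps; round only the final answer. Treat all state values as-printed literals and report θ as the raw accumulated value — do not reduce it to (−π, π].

(6.8389, 20.4407, 0.3468, 4.7000)

after step 1 (δ=-0.14, a=-3.4): (4.201166, 20.108627, 0.179221, 2.850000)
after step 2 (δ=-0.45, a=3.4): (4.902254, 20.235640, 0.051748, 3.700000)
after step 3 (δ=0.29, a=1.6): (5.826015, 20.283485, 0.153982, 4.100000)
after step 4 (δ=0.47, a=2.4): (6.838888, 20.440694, 0.346821, 4.700000)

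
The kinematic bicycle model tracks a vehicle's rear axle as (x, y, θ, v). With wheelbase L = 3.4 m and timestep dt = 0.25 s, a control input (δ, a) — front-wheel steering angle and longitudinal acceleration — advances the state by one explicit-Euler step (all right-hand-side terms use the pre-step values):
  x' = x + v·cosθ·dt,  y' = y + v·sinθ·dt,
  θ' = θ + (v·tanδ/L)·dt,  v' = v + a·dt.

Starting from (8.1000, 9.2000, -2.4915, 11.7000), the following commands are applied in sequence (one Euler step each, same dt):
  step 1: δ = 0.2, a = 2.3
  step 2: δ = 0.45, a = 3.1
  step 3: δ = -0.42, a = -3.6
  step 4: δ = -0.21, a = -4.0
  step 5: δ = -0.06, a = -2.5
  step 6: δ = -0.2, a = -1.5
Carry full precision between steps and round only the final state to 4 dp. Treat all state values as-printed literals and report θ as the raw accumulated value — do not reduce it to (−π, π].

after step 1 (δ=0.2, a=2.3): (5.771619, 7.429614, -2.317110, 12.275000)
after step 2 (δ=0.45, a=3.1): (3.688132, 5.176548, -1.881117, 13.050000)
after step 3 (δ=-0.42, a=-3.6): (2.691882, 2.069879, -2.309630, 12.150000)
after step 4 (δ=-0.21, a=-4.0): (0.646351, -0.175608, -2.500047, 11.150000)
after step 5 (δ=-0.06, a=-2.5): (-1.586916, -1.843743, -2.549298, 10.525000)
after step 6 (δ=-0.2, a=-1.5): (-3.769964, -3.312682, -2.706174, 10.150000)

(-3.7700, -3.3127, -2.7062, 10.1500)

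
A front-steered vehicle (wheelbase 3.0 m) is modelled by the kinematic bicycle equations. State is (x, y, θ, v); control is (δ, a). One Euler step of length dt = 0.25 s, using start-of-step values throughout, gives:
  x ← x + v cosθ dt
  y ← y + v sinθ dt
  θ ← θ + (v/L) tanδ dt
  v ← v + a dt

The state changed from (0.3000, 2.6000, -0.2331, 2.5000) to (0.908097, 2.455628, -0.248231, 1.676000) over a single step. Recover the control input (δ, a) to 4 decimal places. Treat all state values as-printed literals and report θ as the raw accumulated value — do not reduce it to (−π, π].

a = (v'−v)/dt = (-0.824000)/0.25 = -3.2960
Δθ = θ'−θ = -0.015131;  (v·dt/L) = 2.5000·0.25/3.0 = 0.208333
tan δ = Δθ·L/(v·dt) = -0.072629  →  δ = -0.0725

δ = -0.0725, a = -3.2960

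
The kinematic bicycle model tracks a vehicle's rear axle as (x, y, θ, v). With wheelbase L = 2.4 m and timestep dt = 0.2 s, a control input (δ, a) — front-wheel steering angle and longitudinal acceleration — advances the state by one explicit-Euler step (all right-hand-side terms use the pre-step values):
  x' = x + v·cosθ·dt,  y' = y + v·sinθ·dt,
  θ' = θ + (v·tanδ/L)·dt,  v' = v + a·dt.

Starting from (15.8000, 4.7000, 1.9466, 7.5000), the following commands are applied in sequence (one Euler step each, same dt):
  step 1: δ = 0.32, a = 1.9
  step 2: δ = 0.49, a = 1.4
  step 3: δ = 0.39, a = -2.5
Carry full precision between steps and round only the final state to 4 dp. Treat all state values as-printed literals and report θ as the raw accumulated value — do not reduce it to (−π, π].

(13.0706, 8.3826, 2.7835, 7.6600)

after step 1 (δ=0.32, a=1.9): (15.249470, 6.095319, 2.153718, 7.880000)
after step 2 (δ=0.49, a=1.4): (14.381936, 7.411055, 2.503977, 8.160000)
after step 3 (δ=0.39, a=-2.5): (13.070596, 8.382555, 2.783494, 7.660000)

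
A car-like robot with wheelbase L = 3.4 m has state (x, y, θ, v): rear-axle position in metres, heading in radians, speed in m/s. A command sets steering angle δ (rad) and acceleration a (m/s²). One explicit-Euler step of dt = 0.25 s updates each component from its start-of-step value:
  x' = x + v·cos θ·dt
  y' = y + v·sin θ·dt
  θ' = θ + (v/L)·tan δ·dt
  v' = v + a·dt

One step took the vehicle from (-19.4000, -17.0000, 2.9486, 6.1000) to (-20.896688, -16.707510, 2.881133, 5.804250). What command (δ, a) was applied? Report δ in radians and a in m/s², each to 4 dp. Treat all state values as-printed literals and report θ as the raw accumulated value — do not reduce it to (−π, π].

a = (v'−v)/dt = (-0.295750)/0.25 = -1.1830
Δθ = θ'−θ = -0.067467;  (v·dt/L) = 6.1000·0.25/3.4 = 0.448529
tan δ = Δθ·L/(v·dt) = -0.150418  →  δ = -0.1493

δ = -0.1493, a = -1.1830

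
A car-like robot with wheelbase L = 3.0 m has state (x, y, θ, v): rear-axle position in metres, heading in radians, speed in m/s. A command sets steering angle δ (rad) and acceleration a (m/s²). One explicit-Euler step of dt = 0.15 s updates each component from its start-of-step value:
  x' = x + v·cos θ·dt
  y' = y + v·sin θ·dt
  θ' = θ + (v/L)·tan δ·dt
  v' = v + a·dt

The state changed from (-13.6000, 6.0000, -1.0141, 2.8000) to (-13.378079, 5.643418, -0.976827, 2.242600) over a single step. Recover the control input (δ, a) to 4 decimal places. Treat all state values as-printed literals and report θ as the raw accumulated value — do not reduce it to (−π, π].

δ = 0.2602, a = -3.7160

a = (v'−v)/dt = (-0.557400)/0.15 = -3.7160
Δθ = θ'−θ = 0.037273;  (v·dt/L) = 2.8000·0.15/3.0 = 0.140000
tan δ = Δθ·L/(v·dt) = 0.266236  →  δ = 0.2602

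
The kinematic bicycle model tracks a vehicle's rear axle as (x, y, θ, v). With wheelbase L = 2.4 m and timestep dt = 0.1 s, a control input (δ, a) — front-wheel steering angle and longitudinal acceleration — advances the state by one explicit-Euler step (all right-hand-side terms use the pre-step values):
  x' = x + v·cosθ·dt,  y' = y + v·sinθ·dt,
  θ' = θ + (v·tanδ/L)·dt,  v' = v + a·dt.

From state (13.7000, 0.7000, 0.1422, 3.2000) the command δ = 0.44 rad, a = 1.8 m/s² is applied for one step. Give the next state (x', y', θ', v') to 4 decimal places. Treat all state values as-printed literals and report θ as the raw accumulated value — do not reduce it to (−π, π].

(14.0168, 0.7454, 0.2050, 3.3800)

x' = 13.7000 + 3.2000·cos(0.1422)·0.1 = 14.0168
y' = 0.7000 + 3.2000·sin(0.1422)·0.1 = 0.7454
θ' = 0.1422 + (3.2000/2.4)·tan(0.44)·0.1 = 0.2050
v' = 3.2000 + 1.8000·0.1 = 3.3800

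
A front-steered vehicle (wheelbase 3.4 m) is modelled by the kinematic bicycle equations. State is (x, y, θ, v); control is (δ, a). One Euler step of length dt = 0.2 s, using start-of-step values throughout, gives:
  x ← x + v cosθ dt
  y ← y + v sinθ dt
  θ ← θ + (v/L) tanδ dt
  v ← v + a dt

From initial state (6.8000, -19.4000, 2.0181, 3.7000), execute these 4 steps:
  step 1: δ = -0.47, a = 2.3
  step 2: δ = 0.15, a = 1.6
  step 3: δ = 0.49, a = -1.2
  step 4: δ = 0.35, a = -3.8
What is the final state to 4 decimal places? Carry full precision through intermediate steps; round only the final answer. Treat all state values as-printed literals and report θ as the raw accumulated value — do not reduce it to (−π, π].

(5.4607, -16.3751, 2.1761, 3.4800)

after step 1 (δ=-0.47, a=2.3): (6.479923, -18.732804, 1.907543, 4.160000)
after step 2 (δ=0.15, a=1.6): (6.205016, -17.947533, 1.944526, 4.480000)
after step 3 (δ=0.49, a=-1.2): (5.877894, -17.113382, 2.085090, 4.240000)
after step 4 (δ=0.35, a=-3.8): (5.460746, -16.375079, 2.176132, 3.480000)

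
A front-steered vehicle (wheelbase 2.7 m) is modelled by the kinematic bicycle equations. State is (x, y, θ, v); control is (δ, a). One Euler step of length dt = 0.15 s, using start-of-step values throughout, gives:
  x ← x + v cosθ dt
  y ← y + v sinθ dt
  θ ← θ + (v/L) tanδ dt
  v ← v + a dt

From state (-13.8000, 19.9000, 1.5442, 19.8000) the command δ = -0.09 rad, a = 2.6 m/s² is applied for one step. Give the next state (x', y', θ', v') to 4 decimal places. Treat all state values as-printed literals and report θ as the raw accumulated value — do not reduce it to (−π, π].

(-13.7210, 22.8689, 1.4449, 20.1900)

x' = -13.8000 + 19.8000·cos(1.5442)·0.15 = -13.7210
y' = 19.9000 + 19.8000·sin(1.5442)·0.15 = 22.8689
θ' = 1.5442 + (19.8000/2.7)·tan(-0.09)·0.15 = 1.4449
v' = 19.8000 + 2.6000·0.15 = 20.1900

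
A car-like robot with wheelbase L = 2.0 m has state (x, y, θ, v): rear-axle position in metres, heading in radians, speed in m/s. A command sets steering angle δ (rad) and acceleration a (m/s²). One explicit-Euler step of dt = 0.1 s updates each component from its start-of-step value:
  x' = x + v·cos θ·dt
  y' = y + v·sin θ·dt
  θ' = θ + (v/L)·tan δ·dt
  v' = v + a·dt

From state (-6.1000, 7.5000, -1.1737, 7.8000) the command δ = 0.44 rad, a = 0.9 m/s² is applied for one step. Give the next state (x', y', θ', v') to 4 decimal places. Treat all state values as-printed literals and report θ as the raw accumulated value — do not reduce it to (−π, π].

x' = -6.1000 + 7.8000·cos(-1.1737)·0.1 = -5.7983
y' = 7.5000 + 7.8000·sin(-1.1737)·0.1 = 6.7807
θ' = -1.1737 + (7.8000/2.0)·tan(0.44)·0.1 = -0.9901
v' = 7.8000 + 0.9000·0.1 = 7.8900

(-5.7983, 6.7807, -0.9901, 7.8900)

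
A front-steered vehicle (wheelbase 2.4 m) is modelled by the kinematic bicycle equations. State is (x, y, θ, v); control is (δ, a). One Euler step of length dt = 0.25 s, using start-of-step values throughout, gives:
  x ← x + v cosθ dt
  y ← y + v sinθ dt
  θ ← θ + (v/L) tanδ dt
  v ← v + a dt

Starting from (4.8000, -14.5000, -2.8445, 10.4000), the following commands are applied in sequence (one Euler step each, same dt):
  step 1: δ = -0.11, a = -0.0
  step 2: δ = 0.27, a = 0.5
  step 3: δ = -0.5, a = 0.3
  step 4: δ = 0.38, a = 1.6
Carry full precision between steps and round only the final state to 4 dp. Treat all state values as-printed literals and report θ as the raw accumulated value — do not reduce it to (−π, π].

(-5.2129, -16.6071, -2.8223, 11.0000)

after step 1 (δ=-0.11, a=-0.0): (2.313902, -15.261128, -2.964150, 10.400000)
after step 2 (δ=0.27, a=0.5): (-0.245274, -15.720062, -2.664328, 10.525000)
after step 3 (δ=-0.5, a=0.3): (-2.582494, -16.928730, -3.263269, 10.600000)
after step 4 (δ=0.38, a=1.6): (-5.212902, -16.607081, -2.822251, 11.000000)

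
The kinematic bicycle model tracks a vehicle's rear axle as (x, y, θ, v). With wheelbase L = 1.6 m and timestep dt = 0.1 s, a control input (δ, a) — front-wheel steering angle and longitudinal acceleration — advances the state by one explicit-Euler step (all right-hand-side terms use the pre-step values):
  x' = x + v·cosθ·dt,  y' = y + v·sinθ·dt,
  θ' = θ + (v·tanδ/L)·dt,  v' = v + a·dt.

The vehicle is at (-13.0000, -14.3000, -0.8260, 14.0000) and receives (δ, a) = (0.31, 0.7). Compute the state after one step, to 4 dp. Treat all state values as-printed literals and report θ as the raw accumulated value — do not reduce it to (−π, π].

(-12.0510, -15.3293, -0.5457, 14.0700)

x' = -13.0000 + 14.0000·cos(-0.8260)·0.1 = -12.0510
y' = -14.3000 + 14.0000·sin(-0.8260)·0.1 = -15.3293
θ' = -0.8260 + (14.0000/1.6)·tan(0.31)·0.1 = -0.5457
v' = 14.0000 + 0.7000·0.1 = 14.0700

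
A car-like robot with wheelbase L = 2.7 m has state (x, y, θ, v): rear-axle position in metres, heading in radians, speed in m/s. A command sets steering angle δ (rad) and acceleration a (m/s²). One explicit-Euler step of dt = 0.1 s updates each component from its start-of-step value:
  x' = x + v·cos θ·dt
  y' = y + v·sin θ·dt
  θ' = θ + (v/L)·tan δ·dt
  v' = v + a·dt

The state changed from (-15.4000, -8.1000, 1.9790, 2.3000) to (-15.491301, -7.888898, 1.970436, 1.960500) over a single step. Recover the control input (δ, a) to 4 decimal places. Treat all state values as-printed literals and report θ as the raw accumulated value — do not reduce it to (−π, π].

δ = -0.1002, a = -3.3950

a = (v'−v)/dt = (-0.339500)/0.1 = -3.3950
Δθ = θ'−θ = -0.008564;  (v·dt/L) = 2.3000·0.1/2.7 = 0.085185
tan δ = Δθ·L/(v·dt) = -0.100534  →  δ = -0.1002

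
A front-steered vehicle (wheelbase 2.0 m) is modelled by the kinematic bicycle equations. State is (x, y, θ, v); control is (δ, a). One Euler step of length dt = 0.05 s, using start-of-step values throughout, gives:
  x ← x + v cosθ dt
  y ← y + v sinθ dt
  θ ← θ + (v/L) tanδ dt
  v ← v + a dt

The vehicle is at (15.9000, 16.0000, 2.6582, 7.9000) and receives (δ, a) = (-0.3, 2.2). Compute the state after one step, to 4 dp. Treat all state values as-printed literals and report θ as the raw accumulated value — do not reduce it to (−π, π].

x' = 15.9000 + 7.9000·cos(2.6582)·0.05 = 15.5503
y' = 16.0000 + 7.9000·sin(2.6582)·0.05 = 16.1836
θ' = 2.6582 + (7.9000/2.0)·tan(-0.3)·0.05 = 2.5971
v' = 7.9000 + 2.2000·0.05 = 8.0100

(15.5503, 16.1836, 2.5971, 8.0100)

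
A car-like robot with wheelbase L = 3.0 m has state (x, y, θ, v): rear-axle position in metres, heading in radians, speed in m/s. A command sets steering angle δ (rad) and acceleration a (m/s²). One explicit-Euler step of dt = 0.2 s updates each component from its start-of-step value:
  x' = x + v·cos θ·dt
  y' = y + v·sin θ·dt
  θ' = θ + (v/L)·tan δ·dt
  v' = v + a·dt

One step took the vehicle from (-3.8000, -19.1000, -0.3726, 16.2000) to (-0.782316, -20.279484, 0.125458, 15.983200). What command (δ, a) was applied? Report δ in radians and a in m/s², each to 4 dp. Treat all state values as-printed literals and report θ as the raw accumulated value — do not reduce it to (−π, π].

δ = 0.4321, a = -1.0840

a = (v'−v)/dt = (-0.216800)/0.2 = -1.0840
Δθ = θ'−θ = 0.498058;  (v·dt/L) = 16.2000·0.2/3.0 = 1.080000
tan δ = Δθ·L/(v·dt) = 0.461165  →  δ = 0.4321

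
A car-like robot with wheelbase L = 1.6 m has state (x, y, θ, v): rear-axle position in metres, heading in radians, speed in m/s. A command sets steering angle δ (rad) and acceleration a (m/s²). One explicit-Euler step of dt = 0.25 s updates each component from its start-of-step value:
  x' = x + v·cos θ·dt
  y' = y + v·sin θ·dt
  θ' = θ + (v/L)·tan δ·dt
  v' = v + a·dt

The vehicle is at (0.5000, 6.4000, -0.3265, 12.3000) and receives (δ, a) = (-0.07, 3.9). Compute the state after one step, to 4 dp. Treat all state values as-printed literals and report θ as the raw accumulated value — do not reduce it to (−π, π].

(3.4125, 5.4138, -0.4613, 13.2750)

x' = 0.5000 + 12.3000·cos(-0.3265)·0.25 = 3.4125
y' = 6.4000 + 12.3000·sin(-0.3265)·0.25 = 5.4138
θ' = -0.3265 + (12.3000/1.6)·tan(-0.07)·0.25 = -0.4613
v' = 12.3000 + 3.9000·0.25 = 13.2750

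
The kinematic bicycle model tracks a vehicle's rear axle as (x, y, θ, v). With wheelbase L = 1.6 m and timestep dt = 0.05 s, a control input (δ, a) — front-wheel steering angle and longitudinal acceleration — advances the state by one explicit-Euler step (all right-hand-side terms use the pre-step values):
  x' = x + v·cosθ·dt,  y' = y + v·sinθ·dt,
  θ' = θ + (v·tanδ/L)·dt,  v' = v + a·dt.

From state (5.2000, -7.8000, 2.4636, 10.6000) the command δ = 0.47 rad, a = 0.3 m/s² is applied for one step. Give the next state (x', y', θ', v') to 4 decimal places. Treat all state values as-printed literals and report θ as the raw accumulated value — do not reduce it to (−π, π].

x' = 5.2000 + 10.6000·cos(2.4636)·0.05 = 4.7872
y' = -7.8000 + 10.6000·sin(2.4636)·0.05 = -7.4676
θ' = 2.4636 + (10.6000/1.6)·tan(0.47)·0.05 = 2.6319
v' = 10.6000 + 0.3000·0.05 = 10.6150

(4.7872, -7.4676, 2.6319, 10.6150)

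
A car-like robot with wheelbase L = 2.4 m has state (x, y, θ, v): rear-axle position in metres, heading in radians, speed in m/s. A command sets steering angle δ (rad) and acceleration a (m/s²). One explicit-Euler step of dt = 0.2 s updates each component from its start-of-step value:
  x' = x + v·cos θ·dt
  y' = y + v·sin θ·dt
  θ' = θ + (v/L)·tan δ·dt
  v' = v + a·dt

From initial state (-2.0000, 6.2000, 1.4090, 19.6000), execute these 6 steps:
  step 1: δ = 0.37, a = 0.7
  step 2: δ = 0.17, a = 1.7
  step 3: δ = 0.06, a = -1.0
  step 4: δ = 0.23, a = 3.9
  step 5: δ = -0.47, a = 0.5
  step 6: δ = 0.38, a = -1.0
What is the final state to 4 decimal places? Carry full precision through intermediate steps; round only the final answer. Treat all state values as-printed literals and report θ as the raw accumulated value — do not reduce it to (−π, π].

(-14.3160, 24.3295, 2.6297, 20.5600)

after step 1 (δ=0.37, a=0.7): (-1.368522, 10.068803, 2.042510, 19.740000)
after step 2 (δ=0.17, a=1.7): (-3.162546, 13.585646, 2.324885, 20.080000)
after step 3 (δ=0.06, a=-1.0): (-5.911999, 16.512890, 2.425406, 19.880000)
after step 4 (δ=0.23, a=3.9): (-8.911155, 19.123186, 2.813303, 20.660000)
after step 5 (δ=-0.47, a=0.5): (-12.822487, 20.455442, 1.938756, 20.760000)
after step 6 (δ=0.38, a=-1.0): (-14.316011, 24.329521, 2.629740, 20.560000)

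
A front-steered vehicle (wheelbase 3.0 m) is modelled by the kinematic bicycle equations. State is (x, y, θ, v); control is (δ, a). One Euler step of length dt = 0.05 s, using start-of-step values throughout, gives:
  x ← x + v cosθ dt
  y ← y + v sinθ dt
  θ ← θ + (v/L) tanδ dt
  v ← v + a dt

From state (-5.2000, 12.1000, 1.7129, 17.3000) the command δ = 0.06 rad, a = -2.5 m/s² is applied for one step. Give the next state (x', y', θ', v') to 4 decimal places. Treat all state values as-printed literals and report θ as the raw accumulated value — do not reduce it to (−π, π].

x' = -5.2000 + 17.3000·cos(1.7129)·0.05 = -5.3225
y' = 12.1000 + 17.3000·sin(1.7129)·0.05 = 12.9563
θ' = 1.7129 + (17.3000/3.0)·tan(0.06)·0.05 = 1.7302
v' = 17.3000 − 2.5000·0.05 = 17.1750

(-5.3225, 12.9563, 1.7302, 17.1750)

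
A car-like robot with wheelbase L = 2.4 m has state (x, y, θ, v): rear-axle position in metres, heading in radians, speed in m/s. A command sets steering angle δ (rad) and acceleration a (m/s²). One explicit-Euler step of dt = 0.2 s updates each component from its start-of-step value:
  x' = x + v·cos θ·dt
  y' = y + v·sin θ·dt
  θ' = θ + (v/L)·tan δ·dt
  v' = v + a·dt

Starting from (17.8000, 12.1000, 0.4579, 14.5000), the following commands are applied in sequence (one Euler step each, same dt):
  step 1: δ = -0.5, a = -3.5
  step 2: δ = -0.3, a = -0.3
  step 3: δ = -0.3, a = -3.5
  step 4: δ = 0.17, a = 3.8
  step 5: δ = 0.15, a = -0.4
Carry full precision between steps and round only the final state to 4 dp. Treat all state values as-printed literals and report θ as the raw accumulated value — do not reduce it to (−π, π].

(29.0972, 7.4788, -0.5518, 13.7200)

after step 1 (δ=-0.5, a=-3.5): (20.401250, 13.381990, -0.202216, 13.800000)
after step 2 (δ=-0.3, a=-0.3): (23.105012, 12.827671, -0.557952, 13.740000)
after step 3 (δ=-0.3, a=-3.5): (25.436254, 11.372742, -0.912142, 13.040000)
after step 4 (δ=0.17, a=3.8): (27.032488, 9.310292, -0.725608, 13.800000)
after step 5 (δ=0.15, a=-0.4): (29.097233, 7.478782, -0.551803, 13.720000)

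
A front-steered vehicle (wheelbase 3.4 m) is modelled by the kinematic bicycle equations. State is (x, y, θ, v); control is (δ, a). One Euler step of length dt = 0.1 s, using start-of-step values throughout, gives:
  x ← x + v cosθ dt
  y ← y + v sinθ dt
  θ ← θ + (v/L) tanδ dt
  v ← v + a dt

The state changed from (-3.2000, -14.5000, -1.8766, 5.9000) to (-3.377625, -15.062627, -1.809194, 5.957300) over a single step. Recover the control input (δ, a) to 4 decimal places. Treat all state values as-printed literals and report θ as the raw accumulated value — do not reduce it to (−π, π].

a = (v'−v)/dt = (0.057300)/0.1 = 0.5730
Δθ = θ'−θ = 0.067406;  (v·dt/L) = 5.9000·0.1/3.4 = 0.173529
tan δ = Δθ·L/(v·dt) = 0.388441  →  δ = 0.3705

δ = 0.3705, a = 0.5730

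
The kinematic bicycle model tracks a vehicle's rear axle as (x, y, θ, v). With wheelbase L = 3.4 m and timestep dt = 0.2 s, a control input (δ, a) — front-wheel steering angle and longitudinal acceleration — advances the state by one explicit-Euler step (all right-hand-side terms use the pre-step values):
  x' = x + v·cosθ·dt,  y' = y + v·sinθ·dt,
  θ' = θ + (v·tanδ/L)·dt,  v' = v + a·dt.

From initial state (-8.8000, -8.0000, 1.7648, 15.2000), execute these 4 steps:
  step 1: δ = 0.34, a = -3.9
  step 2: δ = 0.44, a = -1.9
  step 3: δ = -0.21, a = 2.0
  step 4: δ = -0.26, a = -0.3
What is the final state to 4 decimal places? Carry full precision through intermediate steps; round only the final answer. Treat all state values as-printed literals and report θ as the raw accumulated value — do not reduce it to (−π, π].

(-14.9446, 1.3689, 2.0784, 14.3800)

after step 1 (δ=0.34, a=-3.9): (-9.386079, -5.017030, 2.081082, 14.420000)
after step 2 (δ=0.44, a=-1.9): (-10.794702, -2.500437, 2.480415, 14.040000)
after step 3 (δ=-0.21, a=2.0): (-13.010971, -0.776194, 2.304384, 14.440000)
after step 4 (δ=-0.26, a=-0.3): (-14.944600, 1.368945, 2.078423, 14.380000)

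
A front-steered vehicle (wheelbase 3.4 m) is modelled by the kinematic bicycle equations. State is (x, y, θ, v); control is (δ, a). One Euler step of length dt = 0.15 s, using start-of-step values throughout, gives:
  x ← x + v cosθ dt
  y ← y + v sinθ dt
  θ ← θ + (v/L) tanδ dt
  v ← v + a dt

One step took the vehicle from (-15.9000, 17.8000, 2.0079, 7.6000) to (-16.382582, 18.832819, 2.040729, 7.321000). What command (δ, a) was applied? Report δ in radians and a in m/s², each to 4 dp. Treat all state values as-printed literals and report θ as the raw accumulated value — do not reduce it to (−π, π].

a = (v'−v)/dt = (-0.279000)/0.15 = -1.8600
Δθ = θ'−θ = 0.032829;  (v·dt/L) = 7.6000·0.15/3.4 = 0.335294
tan δ = Δθ·L/(v·dt) = 0.097911  →  δ = 0.0976

δ = 0.0976, a = -1.8600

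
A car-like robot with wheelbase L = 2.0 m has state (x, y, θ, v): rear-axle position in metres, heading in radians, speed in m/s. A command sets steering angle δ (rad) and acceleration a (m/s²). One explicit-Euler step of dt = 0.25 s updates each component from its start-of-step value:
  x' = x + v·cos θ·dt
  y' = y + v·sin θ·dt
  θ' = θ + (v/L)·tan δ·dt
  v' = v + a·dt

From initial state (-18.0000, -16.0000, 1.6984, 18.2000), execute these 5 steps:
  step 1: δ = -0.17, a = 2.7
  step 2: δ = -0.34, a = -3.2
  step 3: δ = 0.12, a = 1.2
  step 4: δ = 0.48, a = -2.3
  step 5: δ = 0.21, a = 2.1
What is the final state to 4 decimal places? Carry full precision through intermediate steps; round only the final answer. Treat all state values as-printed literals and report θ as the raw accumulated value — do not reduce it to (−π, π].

(-11.5681, 2.3939, 2.4157, 18.3250)

after step 1 (δ=-0.17, a=2.7): (-18.579022, -11.486993, 1.307881, 18.875000)
after step 2 (δ=-0.34, a=-3.2): (-17.352633, -6.930396, 0.473283, 18.075000)
after step 3 (δ=0.12, a=1.2): (-13.330599, -4.870702, 0.745717, 18.375000)
after step 4 (δ=0.48, a=-2.3): (-9.956022, -1.753850, 1.941495, 17.800000)
after step 5 (δ=0.21, a=2.1): (-11.568108, 2.393882, 2.415737, 18.325000)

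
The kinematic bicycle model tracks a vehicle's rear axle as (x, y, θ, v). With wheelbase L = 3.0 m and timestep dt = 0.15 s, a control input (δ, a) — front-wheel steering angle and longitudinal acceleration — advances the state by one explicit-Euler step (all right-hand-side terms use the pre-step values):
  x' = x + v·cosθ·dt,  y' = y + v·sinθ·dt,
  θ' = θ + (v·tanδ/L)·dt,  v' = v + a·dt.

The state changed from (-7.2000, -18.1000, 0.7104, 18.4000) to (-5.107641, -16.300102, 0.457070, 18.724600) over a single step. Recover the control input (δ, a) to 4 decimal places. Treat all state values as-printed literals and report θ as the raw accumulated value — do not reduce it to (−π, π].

a = (v'−v)/dt = (0.324600)/0.15 = 2.1640
Δθ = θ'−θ = -0.253330;  (v·dt/L) = 18.4000·0.15/3.0 = 0.920000
tan δ = Δθ·L/(v·dt) = -0.275359  →  δ = -0.2687

δ = -0.2687, a = 2.1640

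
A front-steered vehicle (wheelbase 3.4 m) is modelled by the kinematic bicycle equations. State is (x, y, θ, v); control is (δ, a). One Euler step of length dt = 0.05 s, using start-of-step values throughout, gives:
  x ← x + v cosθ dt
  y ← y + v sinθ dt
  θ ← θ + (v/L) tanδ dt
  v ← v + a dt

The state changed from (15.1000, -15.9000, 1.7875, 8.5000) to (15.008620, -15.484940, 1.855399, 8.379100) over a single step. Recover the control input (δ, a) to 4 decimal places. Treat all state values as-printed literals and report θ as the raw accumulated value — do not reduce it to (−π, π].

δ = 0.4976, a = -2.4180

a = (v'−v)/dt = (-0.120900)/0.05 = -2.4180
Δθ = θ'−θ = 0.067899;  (v·dt/L) = 8.5000·0.05/3.4 = 0.125000
tan δ = Δθ·L/(v·dt) = 0.543192  →  δ = 0.4976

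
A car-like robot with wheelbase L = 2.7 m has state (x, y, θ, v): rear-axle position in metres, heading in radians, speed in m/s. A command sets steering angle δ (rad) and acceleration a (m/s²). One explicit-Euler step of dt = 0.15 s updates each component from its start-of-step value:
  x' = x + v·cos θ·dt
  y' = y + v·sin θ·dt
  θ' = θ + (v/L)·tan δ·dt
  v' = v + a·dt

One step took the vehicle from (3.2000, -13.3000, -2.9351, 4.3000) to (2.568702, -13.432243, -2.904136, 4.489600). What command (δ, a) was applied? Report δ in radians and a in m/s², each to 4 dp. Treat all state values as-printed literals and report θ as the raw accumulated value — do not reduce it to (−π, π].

δ = 0.1289, a = 1.2640

a = (v'−v)/dt = (0.189600)/0.15 = 1.2640
Δθ = θ'−θ = 0.030964;  (v·dt/L) = 4.3000·0.15/2.7 = 0.238889
tan δ = Δθ·L/(v·dt) = 0.129617  →  δ = 0.1289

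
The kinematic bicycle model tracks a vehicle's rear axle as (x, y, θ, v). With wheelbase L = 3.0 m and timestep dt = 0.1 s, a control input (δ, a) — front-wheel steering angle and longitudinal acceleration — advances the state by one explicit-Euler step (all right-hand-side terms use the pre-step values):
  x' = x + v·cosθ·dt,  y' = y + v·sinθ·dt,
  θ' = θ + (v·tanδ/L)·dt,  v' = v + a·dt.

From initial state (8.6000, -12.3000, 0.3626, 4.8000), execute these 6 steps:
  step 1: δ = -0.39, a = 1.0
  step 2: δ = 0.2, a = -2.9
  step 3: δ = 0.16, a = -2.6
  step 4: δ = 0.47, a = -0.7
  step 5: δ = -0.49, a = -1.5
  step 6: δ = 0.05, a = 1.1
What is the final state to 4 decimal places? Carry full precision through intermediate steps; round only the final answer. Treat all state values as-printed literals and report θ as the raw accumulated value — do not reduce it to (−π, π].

(11.1384, -11.3657, 0.3592, 4.2400)

after step 1 (δ=-0.39, a=1.0): (9.048789, -12.129741, 0.296831, 4.900000)
after step 2 (δ=0.2, a=-2.9): (9.517361, -11.986420, 0.329941, 4.610000)
after step 3 (δ=0.16, a=-2.6): (9.953495, -11.837062, 0.354739, 4.350000)
after step 4 (δ=0.47, a=-0.7): (10.361411, -11.685967, 0.428394, 4.280000)
after step 5 (δ=-0.49, a=-1.5): (10.750734, -11.508171, 0.352298, 4.130000)
after step 6 (δ=0.05, a=1.1): (11.138369, -11.365663, 0.359187, 4.240000)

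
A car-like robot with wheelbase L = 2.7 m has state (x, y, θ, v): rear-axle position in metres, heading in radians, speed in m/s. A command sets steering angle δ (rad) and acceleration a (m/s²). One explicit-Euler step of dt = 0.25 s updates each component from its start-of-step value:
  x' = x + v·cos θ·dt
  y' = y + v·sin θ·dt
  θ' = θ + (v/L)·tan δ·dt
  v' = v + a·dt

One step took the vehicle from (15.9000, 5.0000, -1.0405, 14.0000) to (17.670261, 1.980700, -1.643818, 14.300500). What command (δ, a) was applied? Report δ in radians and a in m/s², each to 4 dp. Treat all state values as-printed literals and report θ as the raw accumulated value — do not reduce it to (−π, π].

a = (v'−v)/dt = (0.300500)/0.25 = 1.2020
Δθ = θ'−θ = -0.603318;  (v·dt/L) = 14.0000·0.25/2.7 = 1.296296
tan δ = Δθ·L/(v·dt) = -0.465417  →  δ = -0.4356

δ = -0.4356, a = 1.2020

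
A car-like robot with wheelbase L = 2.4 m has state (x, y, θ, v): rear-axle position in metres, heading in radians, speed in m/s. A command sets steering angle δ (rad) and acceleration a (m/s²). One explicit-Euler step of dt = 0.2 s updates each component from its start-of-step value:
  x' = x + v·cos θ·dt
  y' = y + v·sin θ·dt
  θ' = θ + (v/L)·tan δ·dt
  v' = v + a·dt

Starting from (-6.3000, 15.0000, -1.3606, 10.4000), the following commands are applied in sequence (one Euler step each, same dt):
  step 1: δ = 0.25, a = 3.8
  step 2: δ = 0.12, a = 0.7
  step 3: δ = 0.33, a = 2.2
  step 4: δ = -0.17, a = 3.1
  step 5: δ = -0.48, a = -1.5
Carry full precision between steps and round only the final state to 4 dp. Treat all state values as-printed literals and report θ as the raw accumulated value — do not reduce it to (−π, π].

after step 1 (δ=0.25, a=3.8): (-5.866004, 12.965781, -1.139304, 11.160000)
after step 2 (δ=0.12, a=0.7): (-4.932521, 10.938360, -1.027165, 11.300000)
after step 3 (δ=0.33, a=2.2): (-3.763542, 9.004171, -0.704621, 11.740000)
after step 4 (δ=-0.17, a=3.1): (-1.974701, 7.483266, -0.872558, 12.360000)
after step 5 (δ=-0.48, a=-1.5): (-0.385529, 5.589773, -1.408787, 12.060000)

(-0.3855, 5.5898, -1.4088, 12.0600)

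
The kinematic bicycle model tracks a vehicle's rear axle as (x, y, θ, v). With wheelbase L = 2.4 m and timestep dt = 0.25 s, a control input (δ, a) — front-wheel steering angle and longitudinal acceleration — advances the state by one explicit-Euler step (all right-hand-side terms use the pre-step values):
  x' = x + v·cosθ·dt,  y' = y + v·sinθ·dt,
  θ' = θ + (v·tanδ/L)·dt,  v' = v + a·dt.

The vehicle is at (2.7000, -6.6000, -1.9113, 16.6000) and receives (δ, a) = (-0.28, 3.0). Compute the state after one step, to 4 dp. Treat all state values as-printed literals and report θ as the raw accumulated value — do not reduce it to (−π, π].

(1.3141, -10.5117, -2.4085, 17.3500)

x' = 2.7000 + 16.6000·cos(-1.9113)·0.25 = 1.3141
y' = -6.6000 + 16.6000·sin(-1.9113)·0.25 = -10.5117
θ' = -1.9113 + (16.6000/2.4)·tan(-0.28)·0.25 = -2.4085
v' = 16.6000 + 3.0000·0.25 = 17.3500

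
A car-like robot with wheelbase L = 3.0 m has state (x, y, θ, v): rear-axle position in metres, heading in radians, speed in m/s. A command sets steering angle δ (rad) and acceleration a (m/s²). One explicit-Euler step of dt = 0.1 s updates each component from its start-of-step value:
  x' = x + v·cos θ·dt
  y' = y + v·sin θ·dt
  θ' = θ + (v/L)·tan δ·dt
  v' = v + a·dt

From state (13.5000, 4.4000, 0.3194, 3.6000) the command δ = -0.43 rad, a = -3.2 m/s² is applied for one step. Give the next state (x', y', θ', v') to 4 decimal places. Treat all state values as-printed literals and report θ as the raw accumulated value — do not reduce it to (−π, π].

x' = 13.5000 + 3.6000·cos(0.3194)·0.1 = 13.8418
y' = 4.4000 + 3.6000·sin(0.3194)·0.1 = 4.5130
θ' = 0.3194 + (3.6000/3.0)·tan(-0.43)·0.1 = 0.2644
v' = 3.6000 − 3.2000·0.1 = 3.2800

(13.8418, 4.5130, 0.2644, 3.2800)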